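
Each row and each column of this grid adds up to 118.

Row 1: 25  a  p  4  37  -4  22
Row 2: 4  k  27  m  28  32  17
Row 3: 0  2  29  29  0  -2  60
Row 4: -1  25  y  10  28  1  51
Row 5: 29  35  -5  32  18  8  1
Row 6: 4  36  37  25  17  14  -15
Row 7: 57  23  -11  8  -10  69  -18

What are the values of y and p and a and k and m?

Row 4: -1 + 25 + 10 + 28 + 1 + 51 = 114, so its missing entry is 118 − 114 = 4.
Column 3: 27 + 29 + 4 − 5 + 37 − 11 = 81, so its missing entry is 118 − 81 = 37.
Row 1: 25 + 37 + 4 + 37 − 4 + 22 = 121, so its missing entry is 118 − 121 = -3.
Column 2: -3 + 2 + 25 + 35 + 36 + 23 = 118, so its missing entry is 118 − 118 = 0.
Row 2: 4 + 0 + 27 + 28 + 32 + 17 = 108, so its missing entry is 118 − 108 = 10.

y = 4, p = 37, a = -3, k = 0, m = 10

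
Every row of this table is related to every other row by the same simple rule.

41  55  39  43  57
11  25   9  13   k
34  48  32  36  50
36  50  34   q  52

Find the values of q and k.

The difference between any two rows is the same in every column — this is an addition table with the headers hidden.
Row 4 minus row 1 is 50 − 55 = -5, so its entry in column 4 is 43 + (-5) = 38.
Row 2 minus row 1 is 25 − 55 = -30, so its entry in column 5 is 57 + (-30) = 27.

q = 38, k = 27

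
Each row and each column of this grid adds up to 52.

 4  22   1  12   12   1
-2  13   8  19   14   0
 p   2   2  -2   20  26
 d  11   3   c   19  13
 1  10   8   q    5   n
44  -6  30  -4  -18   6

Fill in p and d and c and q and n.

The known cells in row 3 total 48, leaving 52 − 48 = 4 for the blank.
The known cells in column 1 total 51, leaving 52 − 51 = 1 for the blank.
The known cells in column 6 total 46, leaving 52 − 46 = 6 for the blank.
The known cells in row 5 total 30, leaving 52 − 30 = 22 for the blank.
The known cells in row 4 total 47, leaving 52 − 47 = 5 for the blank.

p = 4, d = 1, c = 5, q = 22, n = 6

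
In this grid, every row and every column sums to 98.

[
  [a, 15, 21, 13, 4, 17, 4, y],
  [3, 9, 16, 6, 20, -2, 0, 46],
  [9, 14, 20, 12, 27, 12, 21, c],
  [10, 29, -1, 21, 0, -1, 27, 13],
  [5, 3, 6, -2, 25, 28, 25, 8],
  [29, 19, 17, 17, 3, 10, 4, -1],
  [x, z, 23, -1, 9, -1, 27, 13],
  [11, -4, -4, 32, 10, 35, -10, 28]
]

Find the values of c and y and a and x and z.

Row 3: 9 + 14 + 20 + 12 + 27 + 12 + 21 = 115, so its missing entry is 98 − 115 = -17.
Column 8: 46 − 17 + 13 + 8 − 1 + 13 + 28 = 90, so its missing entry is 98 − 90 = 8.
Row 1: 15 + 21 + 13 + 4 + 17 + 4 + 8 = 82, so its missing entry is 98 − 82 = 16.
Column 2: 15 + 9 + 14 + 29 + 3 + 19 − 4 = 85, so its missing entry is 98 − 85 = 13.
Row 7: 13 + 23 − 1 + 9 − 1 + 27 + 13 = 83, so its missing entry is 98 − 83 = 15.

c = -17, y = 8, a = 16, x = 15, z = 13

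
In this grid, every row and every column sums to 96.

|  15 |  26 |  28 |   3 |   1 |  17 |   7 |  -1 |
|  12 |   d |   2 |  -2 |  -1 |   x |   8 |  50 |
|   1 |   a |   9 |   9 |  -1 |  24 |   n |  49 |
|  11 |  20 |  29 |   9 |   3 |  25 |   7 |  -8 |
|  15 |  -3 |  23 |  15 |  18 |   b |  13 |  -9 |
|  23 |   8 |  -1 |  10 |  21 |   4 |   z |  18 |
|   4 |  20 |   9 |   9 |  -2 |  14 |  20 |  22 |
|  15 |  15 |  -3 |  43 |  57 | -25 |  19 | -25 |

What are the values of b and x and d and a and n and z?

The known cells in row 5 total 72, leaving 96 − 72 = 24 for the blank.
The known cells in column 6 total 83, leaving 96 − 83 = 13 for the blank.
The known cells in row 2 total 82, leaving 96 − 82 = 14 for the blank.
The known cells in column 2 total 100, leaving 96 − 100 = -4 for the blank.
The known cells in row 3 total 87, leaving 96 − 87 = 9 for the blank.
The known cells in row 6 total 83, leaving 96 − 83 = 13 for the blank.

b = 24, x = 13, d = 14, a = -4, n = 9, z = 13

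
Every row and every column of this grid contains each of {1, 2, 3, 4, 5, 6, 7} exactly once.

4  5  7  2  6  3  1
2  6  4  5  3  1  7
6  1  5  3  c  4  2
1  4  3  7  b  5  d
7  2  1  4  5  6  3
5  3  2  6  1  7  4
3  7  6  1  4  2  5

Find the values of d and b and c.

For row 3, column 5: row 3 already has {1, 2, 3, 4, 5, 6}; that leaves 7.
At (row 4, col 5): column 5 already has {1, 3, 4, 5, 6, 7}, so the value is 2.
At (row 4, col 7): row 4 already has {1, 2, 3, 4, 5, 7}, so the value is 6.

d = 6, b = 2, c = 7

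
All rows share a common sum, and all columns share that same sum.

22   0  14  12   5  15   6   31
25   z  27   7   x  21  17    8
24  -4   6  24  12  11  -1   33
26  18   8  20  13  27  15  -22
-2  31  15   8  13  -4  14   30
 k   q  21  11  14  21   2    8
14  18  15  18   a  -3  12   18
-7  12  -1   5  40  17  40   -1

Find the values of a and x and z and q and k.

a = 13, x = -5, z = 5, q = 25, k = 3

Rows 1 and 3 both sum to 105, so that's the common total.
Row 7: 14 + 18 + 15 + 18 − 3 + 12 + 18 = 92, so its missing entry is 105 − 92 = 13.
Column 5: 5 + 12 + 13 + 13 + 14 + 13 + 40 = 110, so its missing entry is 105 − 110 = -5.
Row 2: 25 + 27 + 7 − 5 + 21 + 17 + 8 = 100, so its missing entry is 105 − 100 = 5.
Column 2: 0 + 5 − 4 + 18 + 31 + 18 + 12 = 80, so its missing entry is 105 − 80 = 25.
Row 6: 25 + 21 + 11 + 14 + 21 + 2 + 8 = 102, so its missing entry is 105 − 102 = 3.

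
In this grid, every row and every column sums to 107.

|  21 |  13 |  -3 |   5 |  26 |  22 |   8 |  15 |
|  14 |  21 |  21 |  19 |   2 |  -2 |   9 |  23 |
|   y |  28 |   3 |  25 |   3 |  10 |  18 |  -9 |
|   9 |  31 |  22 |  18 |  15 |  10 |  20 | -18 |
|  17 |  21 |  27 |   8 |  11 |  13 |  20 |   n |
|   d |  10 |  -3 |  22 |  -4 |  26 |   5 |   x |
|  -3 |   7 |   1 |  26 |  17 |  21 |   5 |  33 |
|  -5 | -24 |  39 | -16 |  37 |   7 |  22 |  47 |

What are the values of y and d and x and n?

Row 3 has 28 + 3 + 25 + 3 + 10 + 18 − 9 = 78; the blank must be 107 − 78 = 29.
Column 1 has 21 + 14 + 29 + 9 + 17 − 3 − 5 = 82; the blank must be 107 − 82 = 25.
Row 5 has 17 + 21 + 27 + 8 + 11 + 13 + 20 = 117; the blank must be 107 − 117 = -10.
Row 6 has 25 + 10 − 3 + 22 − 4 + 26 + 5 = 81; the blank must be 107 − 81 = 26.

y = 29, d = 25, x = 26, n = -10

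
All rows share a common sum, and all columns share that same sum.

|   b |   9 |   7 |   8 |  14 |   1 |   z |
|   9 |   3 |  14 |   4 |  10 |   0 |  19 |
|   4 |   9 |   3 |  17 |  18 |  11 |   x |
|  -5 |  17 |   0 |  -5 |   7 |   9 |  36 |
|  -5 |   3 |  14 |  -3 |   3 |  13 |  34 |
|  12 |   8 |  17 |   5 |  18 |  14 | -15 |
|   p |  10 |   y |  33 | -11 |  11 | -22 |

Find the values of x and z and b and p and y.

x = -3, z = 10, b = 10, p = 34, y = 4

Rows 2 and 4 both sum to 59, so that's the common total.
The known cells in column 3 total 55, leaving 59 − 55 = 4 for the blank.
The known cells in row 3 total 62, leaving 59 − 62 = -3 for the blank.
The known cells in column 7 total 49, leaving 59 − 49 = 10 for the blank.
The known cells in row 1 total 49, leaving 59 − 49 = 10 for the blank.
The known cells in row 7 total 25, leaving 59 − 25 = 34 for the blank.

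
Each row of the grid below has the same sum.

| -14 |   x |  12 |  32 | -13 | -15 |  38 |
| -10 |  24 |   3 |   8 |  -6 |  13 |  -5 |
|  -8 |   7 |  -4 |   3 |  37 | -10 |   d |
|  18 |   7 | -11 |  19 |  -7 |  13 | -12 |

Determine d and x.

d = 2, x = -13

The complete rows each total 27.
Row 3 is missing 27 − 25 = 2 (since -8 + 7 − 4 + 3 + 37 − 10 = 25).
Row 1 is missing 27 − 40 = -13 (since -14 + 12 + 32 − 13 − 15 + 38 = 40).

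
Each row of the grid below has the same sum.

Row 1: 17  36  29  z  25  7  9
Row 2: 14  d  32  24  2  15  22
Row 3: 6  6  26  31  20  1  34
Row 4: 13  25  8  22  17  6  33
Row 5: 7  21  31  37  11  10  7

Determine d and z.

Rows 3 and 4 both add up to 124, so every row sums to 124.
Row 2: 14 + 32 + 24 + 2 + 15 + 22 = 109, so the missing entry is 124 − 109 = 15.
Row 1: 17 + 36 + 29 + 25 + 7 + 9 = 123, so the missing entry is 124 − 123 = 1.

d = 15, z = 1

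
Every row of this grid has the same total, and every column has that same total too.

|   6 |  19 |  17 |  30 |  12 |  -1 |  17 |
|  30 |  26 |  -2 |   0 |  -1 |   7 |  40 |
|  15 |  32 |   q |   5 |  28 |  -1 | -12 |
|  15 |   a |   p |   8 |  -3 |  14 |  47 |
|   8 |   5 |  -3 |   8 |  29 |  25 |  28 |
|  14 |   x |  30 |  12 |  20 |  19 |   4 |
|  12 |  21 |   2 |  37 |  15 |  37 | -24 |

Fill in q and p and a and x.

q = 33, p = 23, a = -4, x = 1

Rows 1 and 2 both sum to 100, so that's the common total.
The known cells in row 6 total 99, leaving 100 − 99 = 1 for the blank.
The known cells in column 2 total 104, leaving 100 − 104 = -4 for the blank.
The known cells in row 4 total 77, leaving 100 − 77 = 23 for the blank.
The known cells in row 3 total 67, leaving 100 − 67 = 33 for the blank.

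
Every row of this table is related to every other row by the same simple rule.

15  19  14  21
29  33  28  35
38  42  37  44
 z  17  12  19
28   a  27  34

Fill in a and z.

The difference between any two rows is the same in every column — this is an addition table with the headers hidden.
Row 5 minus row 1 is 27 − 14 = 13, so its entry in column 2 is 19 + 13 = 32.
Row 4 minus row 1 is 12 − 14 = -2, so its entry in column 1 is 15 + (-2) = 13.

a = 32, z = 13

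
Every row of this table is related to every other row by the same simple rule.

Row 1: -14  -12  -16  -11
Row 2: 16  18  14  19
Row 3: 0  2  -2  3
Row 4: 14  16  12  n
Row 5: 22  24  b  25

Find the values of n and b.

The difference between any two rows is the same in every column — this is an addition table with the headers hidden.
Row 4 minus row 1 is 14 − (-14) = 28, so its entry in column 4 is -11 + 28 = 17.
Row 5 minus row 1 is 22 − (-14) = 36, so its entry in column 3 is -16 + 36 = 20.

n = 17, b = 20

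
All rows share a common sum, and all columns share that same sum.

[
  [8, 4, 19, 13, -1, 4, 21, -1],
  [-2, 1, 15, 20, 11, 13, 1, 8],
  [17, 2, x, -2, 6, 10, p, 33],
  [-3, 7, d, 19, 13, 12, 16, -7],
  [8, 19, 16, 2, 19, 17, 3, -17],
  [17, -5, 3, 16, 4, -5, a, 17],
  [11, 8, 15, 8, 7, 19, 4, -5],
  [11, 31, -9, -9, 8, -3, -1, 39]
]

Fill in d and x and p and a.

Rows 1 and 2 both sum to 67, so that's the common total.
Row 4: -3 + 7 + 19 + 13 + 12 + 16 − 7 = 57, so its missing entry is 67 − 57 = 10.
Row 6: 17 − 5 + 3 + 16 + 4 − 5 + 17 = 47, so its missing entry is 67 − 47 = 20.
Column 7: 21 + 1 + 16 + 3 + 20 + 4 − 1 = 64, so its missing entry is 67 − 64 = 3.
Row 3: 17 + 2 − 2 + 6 + 10 + 3 + 33 = 69, so its missing entry is 67 − 69 = -2.

d = 10, x = -2, p = 3, a = 20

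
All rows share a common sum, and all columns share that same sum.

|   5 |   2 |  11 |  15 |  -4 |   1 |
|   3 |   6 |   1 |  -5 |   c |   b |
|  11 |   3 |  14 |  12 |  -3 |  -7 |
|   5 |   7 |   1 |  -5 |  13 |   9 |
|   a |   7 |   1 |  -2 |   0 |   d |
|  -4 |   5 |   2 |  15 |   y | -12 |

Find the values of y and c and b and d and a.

y = 24, c = 0, b = 25, d = 14, a = 10

Rows 1 and 3 both sum to 30, so that's the common total.
Column 1: 5 + 3 + 11 + 5 − 4 = 20, so its missing entry is 30 − 20 = 10.
Row 6: -4 + 5 + 2 + 15 − 12 = 6, so its missing entry is 30 − 6 = 24.
Column 5: -4 − 3 + 13 + 0 + 24 = 30, so its missing entry is 30 − 30 = 0.
Row 2: 3 + 6 + 1 − 5 + 0 = 5, so its missing entry is 30 − 5 = 25.
Row 5: 10 + 7 + 1 − 2 + 0 = 16, so its missing entry is 30 − 16 = 14.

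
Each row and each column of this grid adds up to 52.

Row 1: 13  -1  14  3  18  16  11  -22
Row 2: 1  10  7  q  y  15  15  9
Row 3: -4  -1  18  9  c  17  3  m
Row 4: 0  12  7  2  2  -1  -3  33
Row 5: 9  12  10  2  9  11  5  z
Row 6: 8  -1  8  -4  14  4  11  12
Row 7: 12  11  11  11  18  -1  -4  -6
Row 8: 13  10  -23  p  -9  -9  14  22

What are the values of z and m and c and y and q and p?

z = -6, m = 10, c = 0, y = 0, q = -5, p = 34

The known cells in row 8 total 18, leaving 52 − 18 = 34 for the blank.
The known cells in column 4 total 57, leaving 52 − 57 = -5 for the blank.
The known cells in row 2 total 52, leaving 52 − 52 = 0 for the blank.
The known cells in column 5 total 52, leaving 52 − 52 = 0 for the blank.
The known cells in row 3 total 42, leaving 52 − 42 = 10 for the blank.
The known cells in row 5 total 58, leaving 52 − 58 = -6 for the blank.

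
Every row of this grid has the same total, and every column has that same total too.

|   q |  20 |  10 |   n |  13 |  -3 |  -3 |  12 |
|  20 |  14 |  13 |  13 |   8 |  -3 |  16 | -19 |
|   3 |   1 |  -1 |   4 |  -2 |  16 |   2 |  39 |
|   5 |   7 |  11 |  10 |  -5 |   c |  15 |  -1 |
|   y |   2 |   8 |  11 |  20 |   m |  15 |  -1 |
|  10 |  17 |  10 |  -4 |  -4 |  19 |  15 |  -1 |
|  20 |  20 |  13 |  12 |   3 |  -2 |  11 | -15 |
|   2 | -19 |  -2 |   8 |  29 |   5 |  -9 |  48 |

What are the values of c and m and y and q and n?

c = 20, m = 10, y = -3, q = 5, n = 8

Rows 2 and 3 both sum to 62, so that's the common total.
The known cells in column 4 total 54, leaving 62 − 54 = 8 for the blank.
The known cells in row 1 total 57, leaving 62 − 57 = 5 for the blank.
The known cells in column 1 total 65, leaving 62 − 65 = -3 for the blank.
The known cells in row 5 total 52, leaving 62 − 52 = 10 for the blank.
The known cells in row 4 total 42, leaving 62 − 42 = 20 for the blank.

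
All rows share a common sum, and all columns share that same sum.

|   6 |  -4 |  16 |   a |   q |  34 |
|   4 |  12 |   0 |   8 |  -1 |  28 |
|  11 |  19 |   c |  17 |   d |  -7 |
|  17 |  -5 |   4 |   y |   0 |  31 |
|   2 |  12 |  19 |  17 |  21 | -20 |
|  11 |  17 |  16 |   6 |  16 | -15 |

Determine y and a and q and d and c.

y = 4, a = -1, q = 0, d = 15, c = -4

Rows 2 and 5 both sum to 51, so that's the common total.
The known cells in row 4 total 47, leaving 51 − 47 = 4 for the blank.
The known cells in column 4 total 52, leaving 51 − 52 = -1 for the blank.
The known cells in row 1 total 51, leaving 51 − 51 = 0 for the blank.
The known cells in column 5 total 36, leaving 51 − 36 = 15 for the blank.
The known cells in row 3 total 55, leaving 51 − 55 = -4 for the blank.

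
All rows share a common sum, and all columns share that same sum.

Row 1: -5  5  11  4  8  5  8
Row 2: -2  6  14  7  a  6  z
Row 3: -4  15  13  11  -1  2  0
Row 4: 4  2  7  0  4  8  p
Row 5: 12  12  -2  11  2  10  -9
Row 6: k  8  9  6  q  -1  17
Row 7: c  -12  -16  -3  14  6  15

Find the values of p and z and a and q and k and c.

p = 11, z = -6, a = 11, q = -2, k = -1, c = 32

Rows 1 and 3 both sum to 36, so that's the common total.
The known cells in row 7 total 4, leaving 36 − 4 = 32 for the blank.
The known cells in column 1 total 37, leaving 36 − 37 = -1 for the blank.
The known cells in row 6 total 38, leaving 36 − 38 = -2 for the blank.
The known cells in column 5 total 25, leaving 36 − 25 = 11 for the blank.
The known cells in row 4 total 25, leaving 36 − 25 = 11 for the blank.
The known cells in row 2 total 42, leaving 36 − 42 = -6 for the blank.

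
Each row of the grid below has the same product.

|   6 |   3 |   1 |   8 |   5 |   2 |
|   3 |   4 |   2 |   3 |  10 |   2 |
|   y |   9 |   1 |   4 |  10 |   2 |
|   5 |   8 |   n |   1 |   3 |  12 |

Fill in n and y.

n = 1, y = 2

Rows 1 and 2 each multiply to 1440, so every row has product 1440.
Row 4: 5×8×1×3×12 = 1440, so the missing entry is 1440 ÷ 1440 = 1.
Row 3: 9×1×4×10×2 = 720, so the missing entry is 1440 ÷ 720 = 2.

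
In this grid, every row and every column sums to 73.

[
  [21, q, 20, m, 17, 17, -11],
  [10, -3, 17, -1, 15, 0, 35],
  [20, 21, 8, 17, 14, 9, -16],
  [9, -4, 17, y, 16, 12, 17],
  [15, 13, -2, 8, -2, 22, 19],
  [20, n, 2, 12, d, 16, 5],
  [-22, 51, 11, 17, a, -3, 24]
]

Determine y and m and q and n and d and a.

y = 6, m = 14, q = -5, n = 0, d = 18, a = -5

Row 7: -22 + 51 + 11 + 17 − 3 + 24 = 78, so its missing entry is 73 − 78 = -5.
Column 5: 17 + 15 + 14 + 16 − 2 − 5 = 55, so its missing entry is 73 − 55 = 18.
Row 6: 20 + 2 + 12 + 18 + 16 + 5 = 73, so its missing entry is 73 − 73 = 0.
Column 2: -3 + 21 − 4 + 13 + 0 + 51 = 78, so its missing entry is 73 − 78 = -5.
Row 1: 21 − 5 + 20 + 17 + 17 − 11 = 59, so its missing entry is 73 − 59 = 14.
Row 4: 9 − 4 + 17 + 16 + 12 + 17 = 67, so its missing entry is 73 − 67 = 6.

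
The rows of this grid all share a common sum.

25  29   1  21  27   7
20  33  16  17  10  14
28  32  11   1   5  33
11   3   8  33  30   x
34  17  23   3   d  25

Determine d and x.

d = 8, x = 25

Row 2 sums to 110 and so does row 3; that's the common total.
In row 5 the known cells total 102, leaving 110 − 102 = 8.
In row 4 the known cells total 85, leaving 110 − 85 = 25.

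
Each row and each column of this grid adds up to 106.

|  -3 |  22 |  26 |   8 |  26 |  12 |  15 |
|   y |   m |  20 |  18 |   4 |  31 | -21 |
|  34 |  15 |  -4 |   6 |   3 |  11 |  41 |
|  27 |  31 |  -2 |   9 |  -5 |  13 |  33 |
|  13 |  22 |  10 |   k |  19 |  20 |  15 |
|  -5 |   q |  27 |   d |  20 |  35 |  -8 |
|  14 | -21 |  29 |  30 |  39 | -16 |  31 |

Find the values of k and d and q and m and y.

k = 7, d = 28, q = 9, m = 28, y = 26

Row 5 has 13 + 22 + 10 + 19 + 20 + 15 = 99; the blank must be 106 − 99 = 7.
Column 1 has -3 + 34 + 27 + 13 − 5 + 14 = 80; the blank must be 106 − 80 = 26.
Row 2 has 26 + 20 + 18 + 4 + 31 − 21 = 78; the blank must be 106 − 78 = 28.
Column 2 has 22 + 28 + 15 + 31 + 22 − 21 = 97; the blank must be 106 − 97 = 9.
Row 6 has -5 + 9 + 27 + 20 + 35 − 8 = 78; the blank must be 106 − 78 = 28.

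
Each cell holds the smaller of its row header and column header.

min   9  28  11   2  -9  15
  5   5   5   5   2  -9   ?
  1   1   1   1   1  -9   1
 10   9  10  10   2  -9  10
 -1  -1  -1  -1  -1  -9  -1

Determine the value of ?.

5

min(5, 15) = 5.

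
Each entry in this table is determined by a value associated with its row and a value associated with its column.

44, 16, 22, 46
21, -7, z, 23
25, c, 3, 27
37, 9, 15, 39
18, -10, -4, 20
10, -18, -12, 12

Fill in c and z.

c = -3, z = -1

The difference between any two rows is the same in every column — this is an addition table with the headers hidden.
Row 3 minus row 1 is 25 − 44 = -19, so its entry in column 2 is 16 + (-19) = -3.
Row 2 minus row 1 is 21 − 44 = -23, so its entry in column 3 is 22 + (-23) = -1.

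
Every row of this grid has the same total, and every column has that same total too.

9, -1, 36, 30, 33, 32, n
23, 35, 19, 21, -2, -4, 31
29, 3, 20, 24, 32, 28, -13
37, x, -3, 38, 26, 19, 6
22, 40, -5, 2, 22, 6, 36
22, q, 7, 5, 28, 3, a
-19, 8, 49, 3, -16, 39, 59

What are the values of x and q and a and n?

Rows 2 and 3 both sum to 123, so that's the common total.
The known cells in row 4 total 123, leaving 123 − 123 = 0 for the blank.
The known cells in column 2 total 85, leaving 123 − 85 = 38 for the blank.
The known cells in row 6 total 103, leaving 123 − 103 = 20 for the blank.
The known cells in row 1 total 139, leaving 123 − 139 = -16 for the blank.

x = 0, q = 38, a = 20, n = -16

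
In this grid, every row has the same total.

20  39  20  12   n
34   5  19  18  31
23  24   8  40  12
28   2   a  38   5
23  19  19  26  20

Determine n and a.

Rows 3 and 5 both add up to 107, so every row sums to 107.
Row 1: 20 + 39 + 20 + 12 = 91, so the missing entry is 107 − 91 = 16.
Row 4: 28 + 2 + 38 + 5 = 73, so the missing entry is 107 − 73 = 34.

n = 16, a = 34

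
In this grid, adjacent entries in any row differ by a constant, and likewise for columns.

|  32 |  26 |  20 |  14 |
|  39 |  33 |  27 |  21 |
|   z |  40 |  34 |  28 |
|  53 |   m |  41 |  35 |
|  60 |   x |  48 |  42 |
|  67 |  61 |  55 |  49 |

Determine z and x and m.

z = 46, x = 54, m = 47

Along each row the entries change by -6 per step; down each column they change by 7.
Row 3: from 40 at column 2, stepping by -6 to column 1 gives 46.
Row 5: from 60 at column 1, stepping by -6 to column 2 gives 54.
Row 4: from 53 at column 1, stepping by -6 to column 2 gives 47.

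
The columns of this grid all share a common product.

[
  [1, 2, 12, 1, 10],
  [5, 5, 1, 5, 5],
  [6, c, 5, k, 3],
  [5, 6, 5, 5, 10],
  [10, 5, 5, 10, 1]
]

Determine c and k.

c = 5, k = 6

Columns 3 and 5 each multiply to 1500, so every column has product 1500.
Column 2: 2×5×6×5 = 300, so the missing entry is 1500 ÷ 300 = 5.
Column 4: 1×5×5×10 = 250, so the missing entry is 1500 ÷ 250 = 6.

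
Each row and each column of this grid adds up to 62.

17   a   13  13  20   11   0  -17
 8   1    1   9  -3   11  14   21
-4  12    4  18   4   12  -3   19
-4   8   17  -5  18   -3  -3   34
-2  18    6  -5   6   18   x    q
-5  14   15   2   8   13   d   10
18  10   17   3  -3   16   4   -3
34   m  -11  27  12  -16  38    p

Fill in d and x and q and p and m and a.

The known cells in row 1 total 57, leaving 62 − 57 = 5 for the blank.
The known cells in column 2 total 68, leaving 62 − 68 = -6 for the blank.
The known cells in row 8 total 78, leaving 62 − 78 = -16 for the blank.
The known cells in row 6 total 57, leaving 62 − 57 = 5 for the blank.
The known cells in column 7 total 55, leaving 62 − 55 = 7 for the blank.
The known cells in row 5 total 48, leaving 62 − 48 = 14 for the blank.

d = 5, x = 7, q = 14, p = -16, m = -6, a = 5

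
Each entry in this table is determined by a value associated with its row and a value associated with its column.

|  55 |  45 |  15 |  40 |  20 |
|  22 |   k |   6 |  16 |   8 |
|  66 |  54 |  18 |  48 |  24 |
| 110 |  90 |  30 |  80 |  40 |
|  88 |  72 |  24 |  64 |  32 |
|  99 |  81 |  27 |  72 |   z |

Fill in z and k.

Each row is a constant multiple of every other row — this is a multiplication table with the headers hidden.
Row 6 is 27/15 = 9/5 times row 1, so its entry in column 5 is 20 × 9/5 = 36.
Row 2 is 6/15 = 2/5 times row 1, so its entry in column 2 is 45 × 2/5 = 18.

z = 36, k = 18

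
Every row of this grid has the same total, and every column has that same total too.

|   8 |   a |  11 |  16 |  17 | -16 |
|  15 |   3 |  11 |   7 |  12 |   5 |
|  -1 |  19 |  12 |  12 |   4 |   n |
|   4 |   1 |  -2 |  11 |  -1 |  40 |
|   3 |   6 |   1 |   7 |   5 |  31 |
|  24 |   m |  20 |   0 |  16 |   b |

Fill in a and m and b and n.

Rows 2 and 4 both sum to 53, so that's the common total.
Row 1: 8 + 11 + 16 + 17 − 16 = 36, so its missing entry is 53 − 36 = 17.
Row 3: -1 + 19 + 12 + 12 + 4 = 46, so its missing entry is 53 − 46 = 7.
Column 6: -16 + 5 + 7 + 40 + 31 = 67, so its missing entry is 53 − 67 = -14.
Row 6: 24 + 20 + 0 + 16 − 14 = 46, so its missing entry is 53 − 46 = 7.

a = 17, m = 7, b = -14, n = 7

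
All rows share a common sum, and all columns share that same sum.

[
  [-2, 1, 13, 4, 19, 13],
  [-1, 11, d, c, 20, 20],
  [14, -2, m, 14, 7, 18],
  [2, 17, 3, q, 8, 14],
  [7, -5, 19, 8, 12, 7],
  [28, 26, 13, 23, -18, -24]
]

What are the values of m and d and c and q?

m = -3, d = 3, c = -5, q = 4

Rows 1 and 5 both sum to 48, so that's the common total.
Row 4: 2 + 17 + 3 + 8 + 14 = 44, so its missing entry is 48 − 44 = 4.
Column 4: 4 + 14 + 4 + 8 + 23 = 53, so its missing entry is 48 − 53 = -5.
Row 2: -1 + 11 − 5 + 20 + 20 = 45, so its missing entry is 48 − 45 = 3.
Row 3: 14 − 2 + 14 + 7 + 18 = 51, so its missing entry is 48 − 51 = -3.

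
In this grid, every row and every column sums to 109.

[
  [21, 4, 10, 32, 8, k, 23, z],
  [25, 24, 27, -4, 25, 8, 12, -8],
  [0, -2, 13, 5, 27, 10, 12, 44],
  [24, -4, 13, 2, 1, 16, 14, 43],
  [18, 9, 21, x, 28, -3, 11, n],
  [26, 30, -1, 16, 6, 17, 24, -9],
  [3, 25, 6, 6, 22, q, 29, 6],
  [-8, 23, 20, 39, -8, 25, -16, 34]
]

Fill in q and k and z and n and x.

q = 12, k = 24, z = -13, n = 12, x = 13

Row 7 has 3 + 25 + 6 + 6 + 22 + 29 + 6 = 97; the blank must be 109 − 97 = 12.
Column 4 has 32 − 4 + 5 + 2 + 16 + 6 + 39 = 96; the blank must be 109 − 96 = 13.
Column 6 has 8 + 10 + 16 − 3 + 17 + 12 + 25 = 85; the blank must be 109 − 85 = 24.
Row 1 has 21 + 4 + 10 + 32 + 8 + 24 + 23 = 122; the blank must be 109 − 122 = -13.
Row 5 has 18 + 9 + 21 + 13 + 28 − 3 + 11 = 97; the blank must be 109 − 97 = 12.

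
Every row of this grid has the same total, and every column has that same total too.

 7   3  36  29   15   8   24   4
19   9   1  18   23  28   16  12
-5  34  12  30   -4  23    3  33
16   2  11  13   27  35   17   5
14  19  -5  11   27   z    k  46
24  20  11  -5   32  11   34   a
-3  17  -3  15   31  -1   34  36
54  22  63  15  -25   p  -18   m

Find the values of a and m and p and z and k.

a = -1, m = -9, p = 24, z = -2, k = 16

Rows 1 and 2 both sum to 126, so that's the common total.
Column 7 has 24 + 16 + 3 + 17 + 34 + 34 − 18 = 110; the blank must be 126 − 110 = 16.
Row 6 has 24 + 20 + 11 − 5 + 32 + 11 + 34 = 127; the blank must be 126 − 127 = -1.
Column 8 has 4 + 12 + 33 + 5 + 46 − 1 + 36 = 135; the blank must be 126 − 135 = -9.
Row 5 has 14 + 19 − 5 + 11 + 27 + 16 + 46 = 128; the blank must be 126 − 128 = -2.
Row 8 has 54 + 22 + 63 + 15 − 25 − 18 − 9 = 102; the blank must be 126 − 102 = 24.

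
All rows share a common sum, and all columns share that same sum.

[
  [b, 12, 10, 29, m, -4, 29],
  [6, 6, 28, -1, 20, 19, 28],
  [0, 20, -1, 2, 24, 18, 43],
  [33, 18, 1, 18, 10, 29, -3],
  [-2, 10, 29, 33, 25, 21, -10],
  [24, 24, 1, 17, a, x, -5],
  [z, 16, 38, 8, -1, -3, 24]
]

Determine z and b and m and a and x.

z = 24, b = 21, m = 9, a = 19, x = 26

Rows 2 and 3 both sum to 106, so that's the common total.
The known cells in column 6 total 80, leaving 106 − 80 = 26 for the blank.
The known cells in row 6 total 87, leaving 106 − 87 = 19 for the blank.
The known cells in column 5 total 97, leaving 106 − 97 = 9 for the blank.
The known cells in row 1 total 85, leaving 106 − 85 = 21 for the blank.
The known cells in row 7 total 82, leaving 106 − 82 = 24 for the blank.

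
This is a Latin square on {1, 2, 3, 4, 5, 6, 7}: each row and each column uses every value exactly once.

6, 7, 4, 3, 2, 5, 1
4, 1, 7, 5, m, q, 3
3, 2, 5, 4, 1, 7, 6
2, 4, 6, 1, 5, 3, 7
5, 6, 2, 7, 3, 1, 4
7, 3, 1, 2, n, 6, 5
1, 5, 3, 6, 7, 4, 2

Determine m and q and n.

m = 6, q = 2, n = 4

For row 6, column 5: row 6 already has {1, 2, 3, 5, 6, 7}; that leaves 4.
For row 2, column 5: column 5 already has {1, 2, 3, 4, 5, 7}; that leaves 6.
At (row 2, col 6): row 2 already has {1, 3, 4, 5, 6, 7}, so the value is 2.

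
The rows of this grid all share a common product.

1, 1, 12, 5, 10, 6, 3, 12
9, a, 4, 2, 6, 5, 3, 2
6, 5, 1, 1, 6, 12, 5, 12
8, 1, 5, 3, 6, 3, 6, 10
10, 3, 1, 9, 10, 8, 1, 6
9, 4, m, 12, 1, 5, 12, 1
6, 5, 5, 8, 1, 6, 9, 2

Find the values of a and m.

Rows 3 and 4 each multiply to 129600, so every row has product 129600.
Row 2: 9×4×2×6×5×3×2 = 12960, so the missing entry is 129600 ÷ 12960 = 10.
Row 6: 9×4×12×1×5×12×1 = 25920, so the missing entry is 129600 ÷ 25920 = 5.

a = 10, m = 5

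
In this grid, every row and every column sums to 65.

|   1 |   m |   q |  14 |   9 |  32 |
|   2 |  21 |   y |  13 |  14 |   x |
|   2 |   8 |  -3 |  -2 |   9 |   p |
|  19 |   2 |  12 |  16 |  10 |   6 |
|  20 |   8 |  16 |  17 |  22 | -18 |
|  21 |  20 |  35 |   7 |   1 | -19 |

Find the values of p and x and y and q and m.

p = 51, x = 13, y = 2, q = 3, m = 6

Column 2: 21 + 8 + 2 + 8 + 20 = 59, so its missing entry is 65 − 59 = 6.
Row 1: 1 + 6 + 14 + 9 + 32 = 62, so its missing entry is 65 − 62 = 3.
Column 3: 3 − 3 + 12 + 16 + 35 = 63, so its missing entry is 65 − 63 = 2.
Row 2: 2 + 21 + 2 + 13 + 14 = 52, so its missing entry is 65 − 52 = 13.
Row 3: 2 + 8 − 3 − 2 + 9 = 14, so its missing entry is 65 − 14 = 51.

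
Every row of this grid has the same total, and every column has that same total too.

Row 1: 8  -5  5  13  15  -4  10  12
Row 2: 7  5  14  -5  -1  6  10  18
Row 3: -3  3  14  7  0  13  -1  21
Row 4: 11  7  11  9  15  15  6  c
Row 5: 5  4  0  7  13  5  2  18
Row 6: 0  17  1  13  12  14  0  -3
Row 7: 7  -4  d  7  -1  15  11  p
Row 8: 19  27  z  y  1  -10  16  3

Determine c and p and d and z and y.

Rows 1 and 2 both sum to 54, so that's the common total.
The known cells in row 4 total 74, leaving 54 − 74 = -20 for the blank.
The known cells in column 4 total 51, leaving 54 − 51 = 3 for the blank.
The known cells in column 8 total 49, leaving 54 − 49 = 5 for the blank.
The known cells in row 7 total 40, leaving 54 − 40 = 14 for the blank.
The known cells in row 8 total 59, leaving 54 − 59 = -5 for the blank.

c = -20, p = 5, d = 14, z = -5, y = 3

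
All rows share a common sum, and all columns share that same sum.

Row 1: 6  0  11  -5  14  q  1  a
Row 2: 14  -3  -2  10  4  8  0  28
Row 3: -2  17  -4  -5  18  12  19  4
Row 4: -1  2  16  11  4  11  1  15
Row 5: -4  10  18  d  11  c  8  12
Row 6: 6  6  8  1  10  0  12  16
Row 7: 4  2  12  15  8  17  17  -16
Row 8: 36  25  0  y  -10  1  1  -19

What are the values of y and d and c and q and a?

Rows 2 and 3 both sum to 59, so that's the common total.
Column 8 has 28 + 4 + 15 + 12 + 16 − 16 − 19 = 40; the blank must be 59 − 40 = 19.
Row 8 has 36 + 25 + 0 − 10 + 1 + 1 − 19 = 34; the blank must be 59 − 34 = 25.
Column 4 has -5 + 10 − 5 + 11 + 1 + 15 + 25 = 52; the blank must be 59 − 52 = 7.
Row 5 has -4 + 10 + 18 + 7 + 11 + 8 + 12 = 62; the blank must be 59 − 62 = -3.
Row 1 has 6 + 0 + 11 − 5 + 14 + 1 + 19 = 46; the blank must be 59 − 46 = 13.

y = 25, d = 7, c = -3, q = 13, a = 19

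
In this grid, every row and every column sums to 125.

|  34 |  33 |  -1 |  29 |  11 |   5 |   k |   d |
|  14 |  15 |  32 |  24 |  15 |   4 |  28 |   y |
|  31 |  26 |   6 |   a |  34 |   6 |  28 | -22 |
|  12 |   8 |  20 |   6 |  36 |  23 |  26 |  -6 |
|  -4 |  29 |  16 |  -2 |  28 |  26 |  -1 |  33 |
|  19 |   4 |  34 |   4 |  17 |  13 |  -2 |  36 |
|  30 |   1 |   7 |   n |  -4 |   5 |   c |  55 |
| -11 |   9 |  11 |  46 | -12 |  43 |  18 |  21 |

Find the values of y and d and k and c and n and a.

Row 3: 31 + 26 + 6 + 34 + 6 + 28 − 22 = 109, so its missing entry is 125 − 109 = 16.
Row 2: 14 + 15 + 32 + 24 + 15 + 4 + 28 = 132, so its missing entry is 125 − 132 = -7.
Column 8: -7 − 22 − 6 + 33 + 36 + 55 + 21 = 110, so its missing entry is 125 − 110 = 15.
Row 1: 34 + 33 − 1 + 29 + 11 + 5 + 15 = 126, so its missing entry is 125 − 126 = -1.
Column 7: -1 + 28 + 28 + 26 − 1 − 2 + 18 = 96, so its missing entry is 125 − 96 = 29.
Row 7: 30 + 1 + 7 − 4 + 5 + 29 + 55 = 123, so its missing entry is 125 − 123 = 2.

y = -7, d = 15, k = -1, c = 29, n = 2, a = 16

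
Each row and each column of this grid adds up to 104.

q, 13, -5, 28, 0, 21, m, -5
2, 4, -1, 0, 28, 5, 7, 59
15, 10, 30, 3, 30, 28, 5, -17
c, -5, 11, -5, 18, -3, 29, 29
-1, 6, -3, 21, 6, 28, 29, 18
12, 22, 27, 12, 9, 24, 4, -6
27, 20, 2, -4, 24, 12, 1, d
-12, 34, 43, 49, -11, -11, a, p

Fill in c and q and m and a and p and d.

Row 4: -5 + 11 − 5 + 18 − 3 + 29 + 29 = 74, so its missing entry is 104 − 74 = 30.
Column 1: 2 + 15 + 30 − 1 + 12 + 27 − 12 = 73, so its missing entry is 104 − 73 = 31.
Row 1: 31 + 13 − 5 + 28 + 0 + 21 − 5 = 83, so its missing entry is 104 − 83 = 21.
Row 7: 27 + 20 + 2 − 4 + 24 + 12 + 1 = 82, so its missing entry is 104 − 82 = 22.
Column 8: -5 + 59 − 17 + 29 + 18 − 6 + 22 = 100, so its missing entry is 104 − 100 = 4.
Row 8: -12 + 34 + 43 + 49 − 11 − 11 + 4 = 96, so its missing entry is 104 − 96 = 8.

c = 30, q = 31, m = 21, a = 8, p = 4, d = 22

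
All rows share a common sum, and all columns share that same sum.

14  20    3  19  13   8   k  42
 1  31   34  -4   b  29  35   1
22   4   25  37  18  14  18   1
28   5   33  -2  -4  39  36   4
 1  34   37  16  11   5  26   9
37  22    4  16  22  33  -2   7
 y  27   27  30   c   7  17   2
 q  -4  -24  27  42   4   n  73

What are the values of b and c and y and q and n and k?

b = 12, c = 25, y = 4, q = 32, n = -11, k = 20

Rows 3 and 4 both sum to 139, so that's the common total.
The known cells in row 2 total 127, leaving 139 − 127 = 12 for the blank.
The known cells in column 5 total 114, leaving 139 − 114 = 25 for the blank.
The known cells in row 1 total 119, leaving 139 − 119 = 20 for the blank.
The known cells in column 7 total 150, leaving 139 − 150 = -11 for the blank.
The known cells in row 8 total 107, leaving 139 − 107 = 32 for the blank.
The known cells in row 7 total 135, leaving 139 − 135 = 4 for the blank.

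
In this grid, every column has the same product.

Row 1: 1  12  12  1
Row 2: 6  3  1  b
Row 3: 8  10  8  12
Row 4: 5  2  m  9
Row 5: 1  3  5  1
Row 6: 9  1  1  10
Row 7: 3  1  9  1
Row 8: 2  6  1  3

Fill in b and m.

Columns 1 and 2 each multiply to 12960, so every column has product 12960.
Column 4: 1×12×9×1×10×1×3 = 3240, so the missing entry is 12960 ÷ 3240 = 4.
Column 3: 12×1×8×5×1×9×1 = 4320, so the missing entry is 12960 ÷ 4320 = 3.

b = 4, m = 3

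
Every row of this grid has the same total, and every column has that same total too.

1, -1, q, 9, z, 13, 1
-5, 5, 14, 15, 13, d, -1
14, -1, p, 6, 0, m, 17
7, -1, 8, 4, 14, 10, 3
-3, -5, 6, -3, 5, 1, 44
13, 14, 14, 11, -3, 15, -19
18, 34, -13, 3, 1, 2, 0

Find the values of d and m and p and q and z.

Rows 4 and 5 both sum to 45, so that's the common total.
The known cells in column 5 total 30, leaving 45 − 30 = 15 for the blank.
The known cells in row 2 total 41, leaving 45 − 41 = 4 for the blank.
The known cells in row 1 total 38, leaving 45 − 38 = 7 for the blank.
The known cells in column 3 total 36, leaving 45 − 36 = 9 for the blank.
The known cells in row 3 total 45, leaving 45 − 45 = 0 for the blank.

d = 4, m = 0, p = 9, q = 7, z = 15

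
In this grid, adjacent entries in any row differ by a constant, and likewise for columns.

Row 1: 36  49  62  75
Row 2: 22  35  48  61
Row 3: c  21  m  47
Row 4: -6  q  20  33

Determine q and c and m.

q = 7, c = 8, m = 34

Along each row the entries change by 13 per step; down each column they change by -14.
Row 4: from -6 at column 1, stepping by 13 to column 2 gives 7.
Row 3: from 21 at column 2, stepping by 13 to column 1 gives 8.
Row 3: from 21 at column 2, stepping by 13 to column 3 gives 34.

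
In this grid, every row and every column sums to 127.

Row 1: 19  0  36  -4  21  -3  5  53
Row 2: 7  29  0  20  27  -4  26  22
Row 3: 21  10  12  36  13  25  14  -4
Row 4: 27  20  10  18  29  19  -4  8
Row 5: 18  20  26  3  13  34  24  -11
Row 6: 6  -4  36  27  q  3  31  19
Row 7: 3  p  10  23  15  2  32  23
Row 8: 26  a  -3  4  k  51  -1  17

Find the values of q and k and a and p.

q = 9, k = 0, a = 33, p = 19

Row 7: 3 + 10 + 23 + 15 + 2 + 32 + 23 = 108, so its missing entry is 127 − 108 = 19.
Row 6: 6 − 4 + 36 + 27 + 3 + 31 + 19 = 118, so its missing entry is 127 − 118 = 9.
Column 5: 21 + 27 + 13 + 29 + 13 + 9 + 15 = 127, so its missing entry is 127 − 127 = 0.
Row 8: 26 − 3 + 4 + 0 + 51 − 1 + 17 = 94, so its missing entry is 127 − 94 = 33.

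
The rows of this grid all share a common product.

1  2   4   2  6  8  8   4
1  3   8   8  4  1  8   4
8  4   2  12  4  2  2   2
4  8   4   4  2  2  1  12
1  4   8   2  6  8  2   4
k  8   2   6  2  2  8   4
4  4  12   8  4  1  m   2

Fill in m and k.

m = 2, k = 2

Rows 2 and 5 each multiply to 24576, so every row has product 24576.
Row 7: 4×4×12×8×4×1×2 = 12288, so the missing entry is 24576 ÷ 12288 = 2.
Row 6: 8×2×6×2×2×8×4 = 12288, so the missing entry is 24576 ÷ 12288 = 2.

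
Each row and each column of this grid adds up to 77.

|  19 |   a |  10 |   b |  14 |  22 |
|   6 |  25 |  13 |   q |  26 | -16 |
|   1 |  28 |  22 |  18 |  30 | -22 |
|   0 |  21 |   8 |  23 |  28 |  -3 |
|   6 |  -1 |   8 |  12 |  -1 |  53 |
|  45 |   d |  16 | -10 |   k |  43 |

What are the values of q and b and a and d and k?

q = 23, b = 11, a = 1, d = 3, k = -20

The known cells in column 5 total 97, leaving 77 − 97 = -20 for the blank.
The known cells in row 6 total 74, leaving 77 − 74 = 3 for the blank.
The known cells in column 2 total 76, leaving 77 − 76 = 1 for the blank.
The known cells in row 1 total 66, leaving 77 − 66 = 11 for the blank.
The known cells in row 2 total 54, leaving 77 − 54 = 23 for the blank.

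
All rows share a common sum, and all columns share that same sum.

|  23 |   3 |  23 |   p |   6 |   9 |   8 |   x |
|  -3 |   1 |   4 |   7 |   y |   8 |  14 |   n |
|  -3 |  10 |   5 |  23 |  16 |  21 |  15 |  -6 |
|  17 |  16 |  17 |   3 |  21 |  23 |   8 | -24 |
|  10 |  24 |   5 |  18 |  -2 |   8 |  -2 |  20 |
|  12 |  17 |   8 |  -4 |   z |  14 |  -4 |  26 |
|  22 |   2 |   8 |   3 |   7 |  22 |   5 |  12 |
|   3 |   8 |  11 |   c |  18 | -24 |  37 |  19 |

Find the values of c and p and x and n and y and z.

c = 9, p = 22, x = -13, n = 47, y = 3, z = 12

Rows 3 and 4 both sum to 81, so that's the common total.
Row 6: 12 + 17 + 8 − 4 + 14 − 4 + 26 = 69, so its missing entry is 81 − 69 = 12.
Column 5: 6 + 16 + 21 − 2 + 12 + 7 + 18 = 78, so its missing entry is 81 − 78 = 3.
Row 8: 3 + 8 + 11 + 18 − 24 + 37 + 19 = 72, so its missing entry is 81 − 72 = 9.
Column 4: 7 + 23 + 3 + 18 − 4 + 3 + 9 = 59, so its missing entry is 81 − 59 = 22.
Row 1: 23 + 3 + 23 + 22 + 6 + 9 + 8 = 94, so its missing entry is 81 − 94 = -13.
Row 2: -3 + 1 + 4 + 7 + 3 + 8 + 14 = 34, so its missing entry is 81 − 34 = 47.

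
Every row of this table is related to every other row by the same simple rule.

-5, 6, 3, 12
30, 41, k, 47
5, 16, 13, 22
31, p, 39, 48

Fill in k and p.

The difference between any two rows is the same in every column — this is an addition table with the headers hidden.
Row 2 minus row 1 is 30 − (-5) = 35, so its entry in column 3 is 3 + 35 = 38.
Row 4 minus row 1 is 31 − (-5) = 36, so its entry in column 2 is 6 + 36 = 42.

k = 38, p = 42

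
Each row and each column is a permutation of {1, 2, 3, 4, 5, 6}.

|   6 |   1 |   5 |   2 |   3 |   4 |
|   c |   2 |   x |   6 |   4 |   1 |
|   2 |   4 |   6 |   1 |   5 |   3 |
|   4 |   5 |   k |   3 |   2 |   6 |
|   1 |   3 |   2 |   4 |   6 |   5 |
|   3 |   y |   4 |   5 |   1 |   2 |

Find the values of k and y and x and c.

For row 2, column 1: column 1 already has {1, 2, 3, 4, 6}; that leaves 5.
For row 4, column 3: row 4 already has {2, 3, 4, 5, 6}; that leaves 1.
Cell (2,3): row 2 already has {1, 2, 4, 5, 6} → 3.
Cell (6,2): row 6 already has {1, 2, 3, 4, 5} → 6.

k = 1, y = 6, x = 3, c = 5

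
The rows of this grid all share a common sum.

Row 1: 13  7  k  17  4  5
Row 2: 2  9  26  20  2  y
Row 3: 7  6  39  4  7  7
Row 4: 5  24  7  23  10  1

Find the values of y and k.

y = 11, k = 24

The complete rows each total 70.
Row 2 is missing 70 − 59 = 11 (since 2 + 9 + 26 + 20 + 2 = 59).
Row 1 is missing 70 − 46 = 24 (since 13 + 7 + 17 + 4 + 5 = 46).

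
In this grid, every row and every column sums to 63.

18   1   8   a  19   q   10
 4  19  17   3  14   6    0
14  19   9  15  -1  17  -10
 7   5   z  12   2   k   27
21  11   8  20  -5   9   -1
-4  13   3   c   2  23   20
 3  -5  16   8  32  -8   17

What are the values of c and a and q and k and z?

c = 6, a = -1, q = 8, k = 8, z = 2

Row 6: -4 + 13 + 3 + 2 + 23 + 20 = 57, so its missing entry is 63 − 57 = 6.
Column 4: 3 + 15 + 12 + 20 + 6 + 8 = 64, so its missing entry is 63 − 64 = -1.
Row 1: 18 + 1 + 8 − 1 + 19 + 10 = 55, so its missing entry is 63 − 55 = 8.
Column 3: 8 + 17 + 9 + 8 + 3 + 16 = 61, so its missing entry is 63 − 61 = 2.
Row 4: 7 + 5 + 2 + 12 + 2 + 27 = 55, so its missing entry is 63 − 55 = 8.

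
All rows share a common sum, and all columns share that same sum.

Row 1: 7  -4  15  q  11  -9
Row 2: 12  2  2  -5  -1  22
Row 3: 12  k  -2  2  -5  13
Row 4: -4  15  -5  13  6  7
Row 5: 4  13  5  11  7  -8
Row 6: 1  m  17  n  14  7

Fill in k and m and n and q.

k = 12, m = -6, n = -1, q = 12

Rows 2 and 4 both sum to 32, so that's the common total.
Row 1: 7 − 4 + 15 + 11 − 9 = 20, so its missing entry is 32 − 20 = 12.
Column 4: 12 − 5 + 2 + 13 + 11 = 33, so its missing entry is 32 − 33 = -1.
Row 6: 1 + 17 − 1 + 14 + 7 = 38, so its missing entry is 32 − 38 = -6.
Row 3: 12 − 2 + 2 − 5 + 13 = 20, so its missing entry is 32 − 20 = 12.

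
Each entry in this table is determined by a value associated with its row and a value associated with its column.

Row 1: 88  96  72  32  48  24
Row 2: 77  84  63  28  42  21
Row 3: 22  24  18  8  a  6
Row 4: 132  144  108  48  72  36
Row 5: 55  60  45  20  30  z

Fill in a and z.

a = 12, z = 15

Each row is a constant multiple of every other row — this is a multiplication table with the headers hidden.
Row 3 is 22/88 = 1/4 times row 1, so its entry in column 5 is 48 × 1/4 = 12.
Row 5 is 55/88 = 5/8 times row 1, so its entry in column 6 is 24 × 5/8 = 15.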